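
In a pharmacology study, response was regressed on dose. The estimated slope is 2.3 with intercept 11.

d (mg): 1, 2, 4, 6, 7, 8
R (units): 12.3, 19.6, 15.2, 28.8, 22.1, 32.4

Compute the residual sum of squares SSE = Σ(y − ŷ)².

d=1: R̂ = 11 + 2.3·1 = 13.3; e = 12.3 − 13.3 = -1
d=2: R̂ = 11 + 2.3·2 = 15.6; e = 19.6 − 15.6 = 4
d=4: R̂ = 11 + 2.3·4 = 20.2; e = 15.2 − 20.2 = -5
d=6: R̂ = 11 + 2.3·6 = 24.8; e = 28.8 − 24.8 = 4
d=7: R̂ = 11 + 2.3·7 = 27.1; e = 22.1 − 27.1 = -5
d=8: R̂ = 11 + 2.3·8 = 29.4; e = 32.4 − 29.4 = 3
SSE = 1 + 16 + 25 + 16 + 25 + 9 = 92

SSE = 92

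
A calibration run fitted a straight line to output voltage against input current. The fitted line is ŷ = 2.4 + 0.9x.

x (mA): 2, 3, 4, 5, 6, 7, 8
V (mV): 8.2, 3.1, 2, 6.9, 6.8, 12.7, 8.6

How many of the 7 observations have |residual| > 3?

3

x=2: ŷ = 2.4 + 0.9·2 = 4.2; e = 8.2 − 4.2 = 4
x=3: ŷ = 2.4 + 0.9·3 = 5.1; e = 3.1 − 5.1 = -2
x=4: ŷ = 2.4 + 0.9·4 = 6; e = 2 − 6 = -4
x=5: ŷ = 2.4 + 0.9·5 = 6.9; e = 6.9 − 6.9 = 0
x=6: ŷ = 2.4 + 0.9·6 = 7.8; e = 6.8 − 7.8 = -1
x=7: ŷ = 2.4 + 0.9·7 = 8.7; e = 12.7 − 8.7 = 4
x=8: ŷ = 2.4 + 0.9·8 = 9.6; e = 8.6 − 9.6 = -1
|e| > 3: x=2 (|e|=4), x=4 (|e|=4), x=7 (|e|=4) → 3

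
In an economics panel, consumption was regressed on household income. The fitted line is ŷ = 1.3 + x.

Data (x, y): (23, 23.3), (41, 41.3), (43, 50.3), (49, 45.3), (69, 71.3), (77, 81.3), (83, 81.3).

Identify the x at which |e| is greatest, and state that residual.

x=23: ŷ = 1.3 + 23 = 24.3; e = 23.3 − 24.3 = -1
x=41: ŷ = 1.3 + 41 = 42.3; e = 41.3 − 42.3 = -1
x=43: ŷ = 1.3 + 43 = 44.3; e = 50.3 − 44.3 = 6
x=49: ŷ = 1.3 + 49 = 50.3; e = 45.3 − 50.3 = -5
x=69: ŷ = 1.3 + 69 = 70.3; e = 71.3 − 70.3 = 1
x=77: ŷ = 1.3 + 77 = 78.3; e = 81.3 − 78.3 = 3
x=83: ŷ = 1.3 + 83 = 84.3; e = 81.3 − 84.3 = -3
Largest |e| is 6 at x = 43, residual 6.

x = 43, e = 6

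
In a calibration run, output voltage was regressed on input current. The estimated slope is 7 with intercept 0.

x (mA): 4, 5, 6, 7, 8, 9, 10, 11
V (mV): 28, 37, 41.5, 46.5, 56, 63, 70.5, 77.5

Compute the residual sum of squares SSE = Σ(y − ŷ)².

SSE = 11

x=4: V̂ = 7·4 = 28; r = 28 − 28 = 0
x=5: V̂ = 7·5 = 35; r = 37 − 35 = 2
x=6: V̂ = 7·6 = 42; r = 41.5 − 42 = -0.5
x=7: V̂ = 7·7 = 49; r = 46.5 − 49 = -2.5
x=8: V̂ = 7·8 = 56; r = 56 − 56 = 0
x=9: V̂ = 7·9 = 63; r = 63 − 63 = 0
x=10: V̂ = 7·10 = 70; r = 70.5 − 70 = 0.5
x=11: V̂ = 7·11 = 77; r = 77.5 − 77 = 0.5
SSE = 0 + 4 + 0.25 + 6.25 + 0 + 0 + 0.25 + 0.25 = 11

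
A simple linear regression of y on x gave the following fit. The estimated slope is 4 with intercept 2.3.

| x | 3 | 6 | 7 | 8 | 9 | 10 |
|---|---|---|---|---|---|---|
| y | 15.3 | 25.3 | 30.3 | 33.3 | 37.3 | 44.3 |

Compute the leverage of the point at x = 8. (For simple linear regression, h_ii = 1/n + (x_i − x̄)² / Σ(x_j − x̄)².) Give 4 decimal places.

h = 0.1892

x̄ = (3 + 6 + 7 + 8 + 9 + 10)/6 = 7.16667
Σ(x − x̄)² = 17.3611 + 1.36111 + 0.0277778 + 0.694444 + 3.36111 + 8.02778 = 30.8333
h = 1/6 + (0.833333)²/30.8333 = 0.166667 + 0.0225225 = 0.1892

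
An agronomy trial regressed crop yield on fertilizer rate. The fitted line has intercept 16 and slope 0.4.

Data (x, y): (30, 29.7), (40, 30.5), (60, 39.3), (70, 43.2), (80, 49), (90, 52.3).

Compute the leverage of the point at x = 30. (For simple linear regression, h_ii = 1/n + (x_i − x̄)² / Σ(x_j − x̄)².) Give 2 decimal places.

x̄ = (30 + 40 + 60 + 70 + 80 + 90)/6 = 61.6667
Σ(x − x̄)² = 1002.78 + 469.444 + 2.77778 + 69.4444 + 336.111 + 802.778 = 2683.33
h = 1/6 + (-31.6667)²/2683.33 = 0.166667 + 0.373706 = 0.54

h = 0.54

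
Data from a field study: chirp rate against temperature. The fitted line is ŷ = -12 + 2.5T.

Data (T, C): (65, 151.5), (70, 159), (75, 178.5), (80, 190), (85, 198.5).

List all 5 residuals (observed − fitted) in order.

T=65: ŷ = -12 + 2.5·65 = 150.5; e = 151.5 − 150.5 = 1
T=70: ŷ = -12 + 2.5·70 = 163; e = 159 − 163 = -4
T=75: ŷ = -12 + 2.5·75 = 175.5; e = 178.5 − 175.5 = 3
T=80: ŷ = -12 + 2.5·80 = 188; e = 190 − 188 = 2
T=85: ŷ = -12 + 2.5·85 = 200.5; e = 198.5 − 200.5 = -2

1, -4, 3, 2, -2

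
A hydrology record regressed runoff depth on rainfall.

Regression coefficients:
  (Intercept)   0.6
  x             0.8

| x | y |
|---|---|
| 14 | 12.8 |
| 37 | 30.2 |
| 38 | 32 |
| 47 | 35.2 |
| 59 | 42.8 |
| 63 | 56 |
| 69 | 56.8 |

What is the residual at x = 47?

e = -3

ŷ = 0.6 + 0.8·47 = 38.2
e = 35.2 − 38.2 = -3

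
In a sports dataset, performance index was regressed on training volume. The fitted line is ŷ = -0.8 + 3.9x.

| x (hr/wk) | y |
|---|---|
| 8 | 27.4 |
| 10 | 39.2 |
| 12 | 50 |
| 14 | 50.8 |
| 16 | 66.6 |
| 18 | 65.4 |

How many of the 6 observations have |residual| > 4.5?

1

x=8: ŷ = -0.8 + 3.9·8 = 30.4; e = 27.4 − 30.4 = -3
x=10: ŷ = -0.8 + 3.9·10 = 38.2; e = 39.2 − 38.2 = 1
x=12: ŷ = -0.8 + 3.9·12 = 46; e = 50 − 46 = 4
x=14: ŷ = -0.8 + 3.9·14 = 53.8; e = 50.8 − 53.8 = -3
x=16: ŷ = -0.8 + 3.9·16 = 61.6; e = 66.6 − 61.6 = 5
x=18: ŷ = -0.8 + 3.9·18 = 69.4; e = 65.4 − 69.4 = -4
|e| > 4.5: x=16 (|e|=5) → 1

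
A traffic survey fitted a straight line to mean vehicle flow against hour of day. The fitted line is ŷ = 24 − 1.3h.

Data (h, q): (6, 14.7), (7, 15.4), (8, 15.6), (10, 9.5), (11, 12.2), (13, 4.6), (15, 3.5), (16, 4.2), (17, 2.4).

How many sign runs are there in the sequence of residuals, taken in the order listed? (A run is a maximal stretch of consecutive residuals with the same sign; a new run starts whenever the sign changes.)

6 runs

h=6: ŷ = 24 − 1.3·6 = 16.2; e = 14.7 − 16.2 = -1.5
h=7: ŷ = 24 − 1.3·7 = 14.9; e = 15.4 − 14.9 = 0.5
h=8: ŷ = 24 − 1.3·8 = 13.6; e = 15.6 − 13.6 = 2
h=10: ŷ = 24 − 1.3·10 = 11; e = 9.5 − 11 = -1.5
h=11: ŷ = 24 − 1.3·11 = 9.7; e = 12.2 − 9.7 = 2.5
h=13: ŷ = 24 − 1.3·13 = 7.1; e = 4.6 − 7.1 = -2.5
h=15: ŷ = 24 − 1.3·15 = 4.5; e = 3.5 − 4.5 = -1
h=16: ŷ = 24 − 1.3·16 = 3.2; e = 4.2 − 3.2 = 1
h=17: ŷ = 24 − 1.3·17 = 1.9; e = 2.4 − 1.9 = 0.5
Signs: − + + − + − − + +
Runs: −×1, +×2, −×1, +×1, −×2, +×2 → 6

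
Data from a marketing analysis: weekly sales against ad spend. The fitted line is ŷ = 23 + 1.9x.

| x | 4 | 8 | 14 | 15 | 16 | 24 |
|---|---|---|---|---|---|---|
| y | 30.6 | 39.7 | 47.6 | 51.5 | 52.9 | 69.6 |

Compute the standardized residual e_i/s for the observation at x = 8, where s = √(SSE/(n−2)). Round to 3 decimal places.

x=4: ŷ = 23 + 1.9·4 = 30.6; e = 30.6 − 30.6 = 0
x=8: ŷ = 23 + 1.9·8 = 38.2; e = 39.7 − 38.2 = 1.5
x=14: ŷ = 23 + 1.9·14 = 49.6; e = 47.6 − 49.6 = -2
x=15: ŷ = 23 + 1.9·15 = 51.5; e = 51.5 − 51.5 = 0
x=16: ŷ = 23 + 1.9·16 = 53.4; e = 52.9 − 53.4 = -0.5
x=24: ŷ = 23 + 1.9·24 = 68.6; e = 69.6 − 68.6 = 1
SSE = 0 + 2.25 + 4 + 0 + 0.25 + 1 = 7.5
s = √(7.5/4) = 1.36931
e/s = 1.5 / 1.36931 = 1.095

1.095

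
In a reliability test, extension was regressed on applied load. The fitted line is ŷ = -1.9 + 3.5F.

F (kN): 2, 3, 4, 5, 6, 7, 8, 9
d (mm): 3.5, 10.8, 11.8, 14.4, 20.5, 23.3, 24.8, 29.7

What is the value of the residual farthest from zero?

F=2: ŷ = -1.9 + 3.5·2 = 5.1; r = 3.5 − 5.1 = -1.6
F=3: ŷ = -1.9 + 3.5·3 = 8.6; r = 10.8 − 8.6 = 2.2
F=4: ŷ = -1.9 + 3.5·4 = 12.1; r = 11.8 − 12.1 = -0.3
F=5: ŷ = -1.9 + 3.5·5 = 15.6; r = 14.4 − 15.6 = -1.2
F=6: ŷ = -1.9 + 3.5·6 = 19.1; r = 20.5 − 19.1 = 1.4
F=7: ŷ = -1.9 + 3.5·7 = 22.6; r = 23.3 − 22.6 = 0.7
F=8: ŷ = -1.9 + 3.5·8 = 26.1; r = 24.8 − 26.1 = -1.3
F=9: ŷ = -1.9 + 3.5·9 = 29.6; r = 29.7 − 29.6 = 0.1
Largest |r| is 2.2 at F = 3, residual 2.2.

r = 2.2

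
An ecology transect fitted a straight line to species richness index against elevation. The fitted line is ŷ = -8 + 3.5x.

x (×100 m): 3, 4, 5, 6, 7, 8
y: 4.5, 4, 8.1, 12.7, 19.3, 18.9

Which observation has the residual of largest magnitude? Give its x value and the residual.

x = 7, e = 2.8

x=3: ŷ = -8 + 3.5·3 = 2.5; e = 4.5 − 2.5 = 2
x=4: ŷ = -8 + 3.5·4 = 6; e = 4 − 6 = -2
x=5: ŷ = -8 + 3.5·5 = 9.5; e = 8.1 − 9.5 = -1.4
x=6: ŷ = -8 + 3.5·6 = 13; e = 12.7 − 13 = -0.3
x=7: ŷ = -8 + 3.5·7 = 16.5; e = 19.3 − 16.5 = 2.8
x=8: ŷ = -8 + 3.5·8 = 20; e = 18.9 − 20 = -1.1
Largest |e| is 2.8 at x = 7, residual 2.8.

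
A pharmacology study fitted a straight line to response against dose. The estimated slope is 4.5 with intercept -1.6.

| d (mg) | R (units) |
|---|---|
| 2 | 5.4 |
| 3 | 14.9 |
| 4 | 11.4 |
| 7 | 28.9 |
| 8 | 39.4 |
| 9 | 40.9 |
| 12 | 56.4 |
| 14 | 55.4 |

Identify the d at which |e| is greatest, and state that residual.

d=2: R̂ = -1.6 + 4.5·2 = 7.4; e = 5.4 − 7.4 = -2
d=3: R̂ = -1.6 + 4.5·3 = 11.9; e = 14.9 − 11.9 = 3
d=4: R̂ = -1.6 + 4.5·4 = 16.4; e = 11.4 − 16.4 = -5
d=7: R̂ = -1.6 + 4.5·7 = 29.9; e = 28.9 − 29.9 = -1
d=8: R̂ = -1.6 + 4.5·8 = 34.4; e = 39.4 − 34.4 = 5
d=9: R̂ = -1.6 + 4.5·9 = 38.9; e = 40.9 − 38.9 = 2
d=12: R̂ = -1.6 + 4.5·12 = 52.4; e = 56.4 − 52.4 = 4
d=14: R̂ = -1.6 + 4.5·14 = 61.4; e = 55.4 − 61.4 = -6
Largest |e| is 6 at d = 14, residual -6.

d = 14, e = -6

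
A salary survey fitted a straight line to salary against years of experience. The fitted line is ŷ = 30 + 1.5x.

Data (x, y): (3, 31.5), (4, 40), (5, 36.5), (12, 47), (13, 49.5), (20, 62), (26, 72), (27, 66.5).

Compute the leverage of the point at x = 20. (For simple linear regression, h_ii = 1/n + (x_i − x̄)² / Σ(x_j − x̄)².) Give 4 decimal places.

x̄ = (3 + 4 + 5 + 12 + 13 + 20 + 26 + 27)/8 = 13.75
Σ(x − x̄)² = 115.562 + 95.0625 + 76.5625 + 3.0625 + 0.5625 + 39.0625 + 150.062 + 175.562 = 655.5
h = 1/8 + (6.25)²/655.5 = 0.125 + 0.0595919 = 0.1846

h = 0.1846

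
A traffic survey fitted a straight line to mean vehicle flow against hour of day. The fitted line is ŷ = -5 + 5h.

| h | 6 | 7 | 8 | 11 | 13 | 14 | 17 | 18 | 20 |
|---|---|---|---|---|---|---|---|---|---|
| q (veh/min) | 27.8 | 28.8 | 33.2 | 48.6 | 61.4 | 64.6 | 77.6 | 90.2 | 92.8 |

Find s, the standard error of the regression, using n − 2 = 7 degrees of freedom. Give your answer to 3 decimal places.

s = 2.784

h=6: ŷ = -5 + 5·6 = 25; r = 27.8 − 25 = 2.8
h=7: ŷ = -5 + 5·7 = 30; r = 28.8 − 30 = -1.2
h=8: ŷ = -5 + 5·8 = 35; r = 33.2 − 35 = -1.8
h=11: ŷ = -5 + 5·11 = 50; r = 48.6 − 50 = -1.4
h=13: ŷ = -5 + 5·13 = 60; r = 61.4 − 60 = 1.4
h=14: ŷ = -5 + 5·14 = 65; r = 64.6 − 65 = -0.4
h=17: ŷ = -5 + 5·17 = 80; r = 77.6 − 80 = -2.4
h=18: ŷ = -5 + 5·18 = 85; r = 90.2 − 85 = 5.2
h=20: ŷ = -5 + 5·20 = 95; r = 92.8 − 95 = -2.2
SSE = 7.84 + 1.44 + 3.24 + 1.96 + 1.96 + 0.16 + 5.76 + 27.04 + 4.84 = 54.24
s = √(54.24/7) = √7.74857 ≈ 2.784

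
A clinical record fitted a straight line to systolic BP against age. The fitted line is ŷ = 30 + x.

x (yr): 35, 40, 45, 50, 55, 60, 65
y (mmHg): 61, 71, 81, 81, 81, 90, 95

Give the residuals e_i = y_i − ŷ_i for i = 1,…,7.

-4, 1, 6, 1, -4, 0, 0

x=35: ŷ = 30 + 35 = 65; e = 61 − 65 = -4
x=40: ŷ = 30 + 40 = 70; e = 71 − 70 = 1
x=45: ŷ = 30 + 45 = 75; e = 81 − 75 = 6
x=50: ŷ = 30 + 50 = 80; e = 81 − 80 = 1
x=55: ŷ = 30 + 55 = 85; e = 81 − 85 = -4
x=60: ŷ = 30 + 60 = 90; e = 90 − 90 = 0
x=65: ŷ = 30 + 65 = 95; e = 95 − 95 = 0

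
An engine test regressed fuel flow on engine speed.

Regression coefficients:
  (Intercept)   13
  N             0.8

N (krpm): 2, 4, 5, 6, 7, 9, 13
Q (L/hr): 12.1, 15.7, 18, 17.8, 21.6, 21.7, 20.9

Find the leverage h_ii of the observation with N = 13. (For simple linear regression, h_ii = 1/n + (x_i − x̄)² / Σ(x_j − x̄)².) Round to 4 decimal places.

h = 0.6746

N̄ = (2 + 4 + 5 + 6 + 7 + 9 + 13)/7 = 6.57143
Σ(N − N̄)² = 20.898 + 6.61224 + 2.46939 + 0.326531 + 0.183673 + 5.89796 + 41.3265 = 77.7143
h = 1/7 + (6.42857)²/77.7143 = 0.142857 + 0.531775 = 0.6746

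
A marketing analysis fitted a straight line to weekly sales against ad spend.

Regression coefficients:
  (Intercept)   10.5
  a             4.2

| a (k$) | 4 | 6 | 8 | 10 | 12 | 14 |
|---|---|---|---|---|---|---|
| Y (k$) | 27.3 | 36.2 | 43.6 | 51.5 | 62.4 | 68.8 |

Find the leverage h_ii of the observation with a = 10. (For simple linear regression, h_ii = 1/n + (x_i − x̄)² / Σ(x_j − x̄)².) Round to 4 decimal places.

h = 0.1810

ā = (4 + 6 + 8 + 10 + 12 + 14)/6 = 9
Σ(a − ā)² = 25 + 9 + 1 + 1 + 9 + 25 = 70
h = 1/6 + (1)²/70 = 0.166667 + 0.0142857 = 0.1810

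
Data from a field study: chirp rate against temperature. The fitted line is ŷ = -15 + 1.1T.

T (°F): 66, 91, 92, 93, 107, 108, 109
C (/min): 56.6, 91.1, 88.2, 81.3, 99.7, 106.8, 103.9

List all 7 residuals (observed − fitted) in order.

T=66: ŷ = -15 + 1.1·66 = 57.6; r = 56.6 − 57.6 = -1
T=91: ŷ = -15 + 1.1·91 = 85.1; r = 91.1 − 85.1 = 6
T=92: ŷ = -15 + 1.1·92 = 86.2; r = 88.2 − 86.2 = 2
T=93: ŷ = -15 + 1.1·93 = 87.3; r = 81.3 − 87.3 = -6
T=107: ŷ = -15 + 1.1·107 = 102.7; r = 99.7 − 102.7 = -3
T=108: ŷ = -15 + 1.1·108 = 103.8; r = 106.8 − 103.8 = 3
T=109: ŷ = -15 + 1.1·109 = 104.9; r = 103.9 − 104.9 = -1

-1, 6, 2, -6, -3, 3, -1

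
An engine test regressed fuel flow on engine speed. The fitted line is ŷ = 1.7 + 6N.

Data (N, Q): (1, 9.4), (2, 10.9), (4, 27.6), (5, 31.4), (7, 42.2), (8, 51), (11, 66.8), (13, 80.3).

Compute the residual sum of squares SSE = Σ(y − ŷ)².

SSE = 19.54

N=1: ŷ = 1.7 + 6·1 = 7.7; r = 9.4 − 7.7 = 1.7
N=2: ŷ = 1.7 + 6·2 = 13.7; r = 10.9 − 13.7 = -2.8
N=4: ŷ = 1.7 + 6·4 = 25.7; r = 27.6 − 25.7 = 1.9
N=5: ŷ = 1.7 + 6·5 = 31.7; r = 31.4 − 31.7 = -0.3
N=7: ŷ = 1.7 + 6·7 = 43.7; r = 42.2 − 43.7 = -1.5
N=8: ŷ = 1.7 + 6·8 = 49.7; r = 51 − 49.7 = 1.3
N=11: ŷ = 1.7 + 6·11 = 67.7; r = 66.8 − 67.7 = -0.9
N=13: ŷ = 1.7 + 6·13 = 79.7; r = 80.3 − 79.7 = 0.6
SSE = 2.89 + 7.84 + 3.61 + 0.09 + 2.25 + 1.69 + 0.81 + 0.36 = 19.54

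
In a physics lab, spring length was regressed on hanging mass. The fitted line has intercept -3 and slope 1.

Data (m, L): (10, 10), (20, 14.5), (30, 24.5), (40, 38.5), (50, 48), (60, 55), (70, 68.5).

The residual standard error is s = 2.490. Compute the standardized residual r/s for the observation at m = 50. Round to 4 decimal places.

0.4016

ŷ = -3 + 50 = 47
r = 48 − 47 = 1
r/s = 1 / 2.490 = 0.4016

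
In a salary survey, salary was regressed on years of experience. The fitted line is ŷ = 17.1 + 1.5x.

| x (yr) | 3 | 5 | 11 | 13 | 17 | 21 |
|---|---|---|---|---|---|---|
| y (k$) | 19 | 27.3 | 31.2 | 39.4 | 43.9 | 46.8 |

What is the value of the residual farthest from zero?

x=3: ŷ = 17.1 + 1.5·3 = 21.6; r = 19 − 21.6 = -2.6
x=5: ŷ = 17.1 + 1.5·5 = 24.6; r = 27.3 − 24.6 = 2.7
x=11: ŷ = 17.1 + 1.5·11 = 33.6; r = 31.2 − 33.6 = -2.4
x=13: ŷ = 17.1 + 1.5·13 = 36.6; r = 39.4 − 36.6 = 2.8
x=17: ŷ = 17.1 + 1.5·17 = 42.6; r = 43.9 − 42.6 = 1.3
x=21: ŷ = 17.1 + 1.5·21 = 48.6; r = 46.8 − 48.6 = -1.8
Largest |r| is 2.8 at x = 13, residual 2.8.

r = 2.8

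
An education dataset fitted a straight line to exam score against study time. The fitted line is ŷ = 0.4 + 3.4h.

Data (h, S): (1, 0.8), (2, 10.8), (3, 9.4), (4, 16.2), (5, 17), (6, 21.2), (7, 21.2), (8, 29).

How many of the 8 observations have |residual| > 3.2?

1

h=1: ŷ = 0.4 + 3.4·1 = 3.8; e = 0.8 − 3.8 = -3
h=2: ŷ = 0.4 + 3.4·2 = 7.2; e = 10.8 − 7.2 = 3.6
h=3: ŷ = 0.4 + 3.4·3 = 10.6; e = 9.4 − 10.6 = -1.2
h=4: ŷ = 0.4 + 3.4·4 = 14; e = 16.2 − 14 = 2.2
h=5: ŷ = 0.4 + 3.4·5 = 17.4; e = 17 − 17.4 = -0.4
h=6: ŷ = 0.4 + 3.4·6 = 20.8; e = 21.2 − 20.8 = 0.4
h=7: ŷ = 0.4 + 3.4·7 = 24.2; e = 21.2 − 24.2 = -3
h=8: ŷ = 0.4 + 3.4·8 = 27.6; e = 29 − 27.6 = 1.4
|e| > 3.2: h=2 (|e|=3.6) → 1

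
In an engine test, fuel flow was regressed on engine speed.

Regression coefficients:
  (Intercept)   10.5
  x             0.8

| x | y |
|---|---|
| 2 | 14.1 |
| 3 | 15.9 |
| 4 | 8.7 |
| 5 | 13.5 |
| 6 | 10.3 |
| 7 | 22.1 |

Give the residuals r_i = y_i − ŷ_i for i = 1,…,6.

2, 3, -5, -1, -5, 6

x=2: ŷ = 10.5 + 0.8·2 = 12.1; r = 14.1 − 12.1 = 2
x=3: ŷ = 10.5 + 0.8·3 = 12.9; r = 15.9 − 12.9 = 3
x=4: ŷ = 10.5 + 0.8·4 = 13.7; r = 8.7 − 13.7 = -5
x=5: ŷ = 10.5 + 0.8·5 = 14.5; r = 13.5 − 14.5 = -1
x=6: ŷ = 10.5 + 0.8·6 = 15.3; r = 10.3 − 15.3 = -5
x=7: ŷ = 10.5 + 0.8·7 = 16.1; r = 22.1 − 16.1 = 6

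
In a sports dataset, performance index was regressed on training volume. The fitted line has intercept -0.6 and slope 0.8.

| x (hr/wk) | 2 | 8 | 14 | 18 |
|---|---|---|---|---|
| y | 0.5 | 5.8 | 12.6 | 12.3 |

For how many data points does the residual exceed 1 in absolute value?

2

x=2: ŷ = -0.6 + 0.8·2 = 1; r = 0.5 − 1 = -0.5
x=8: ŷ = -0.6 + 0.8·8 = 5.8; r = 5.8 − 5.8 = 0
x=14: ŷ = -0.6 + 0.8·14 = 10.6; r = 12.6 − 10.6 = 2
x=18: ŷ = -0.6 + 0.8·18 = 13.8; r = 12.3 − 13.8 = -1.5
|r| > 1: x=14 (|r|=2), x=18 (|r|=1.5) → 2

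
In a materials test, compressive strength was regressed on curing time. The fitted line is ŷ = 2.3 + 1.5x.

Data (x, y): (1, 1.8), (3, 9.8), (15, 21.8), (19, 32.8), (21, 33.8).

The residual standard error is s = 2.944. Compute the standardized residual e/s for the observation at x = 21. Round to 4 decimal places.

0.0000

ŷ = 2.3 + 1.5·21 = 33.8
e = 33.8 − 33.8 = 0
e/s = 0 / 2.944 = 0.0000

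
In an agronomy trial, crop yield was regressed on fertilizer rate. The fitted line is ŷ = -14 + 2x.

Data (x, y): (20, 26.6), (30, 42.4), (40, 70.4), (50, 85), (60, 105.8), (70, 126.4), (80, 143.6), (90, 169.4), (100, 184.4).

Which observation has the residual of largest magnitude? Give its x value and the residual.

x=20: ŷ = -14 + 2·20 = 26; r = 26.6 − 26 = 0.6
x=30: ŷ = -14 + 2·30 = 46; r = 42.4 − 46 = -3.6
x=40: ŷ = -14 + 2·40 = 66; r = 70.4 − 66 = 4.4
x=50: ŷ = -14 + 2·50 = 86; r = 85 − 86 = -1
x=60: ŷ = -14 + 2·60 = 106; r = 105.8 − 106 = -0.2
x=70: ŷ = -14 + 2·70 = 126; r = 126.4 − 126 = 0.4
x=80: ŷ = -14 + 2·80 = 146; r = 143.6 − 146 = -2.4
x=90: ŷ = -14 + 2·90 = 166; r = 169.4 − 166 = 3.4
x=100: ŷ = -14 + 2·100 = 186; r = 184.4 − 186 = -1.6
Largest |r| is 4.4 at x = 40, residual 4.4.

x = 40, r = 4.4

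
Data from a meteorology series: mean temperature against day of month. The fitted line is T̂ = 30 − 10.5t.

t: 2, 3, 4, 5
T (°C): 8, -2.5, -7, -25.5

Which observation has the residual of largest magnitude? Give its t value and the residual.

t = 4, r = 5

t=2: T̂ = 30 − 10.5·2 = 9; r = 8 − 9 = -1
t=3: T̂ = 30 − 10.5·3 = -1.5; r = -2.5 − (-1.5) = -1
t=4: T̂ = 30 − 10.5·4 = -12; r = -7 − (-12) = 5
t=5: T̂ = 30 − 10.5·5 = -22.5; r = -25.5 − (-22.5) = -3
Largest |r| is 5 at t = 4, residual 5.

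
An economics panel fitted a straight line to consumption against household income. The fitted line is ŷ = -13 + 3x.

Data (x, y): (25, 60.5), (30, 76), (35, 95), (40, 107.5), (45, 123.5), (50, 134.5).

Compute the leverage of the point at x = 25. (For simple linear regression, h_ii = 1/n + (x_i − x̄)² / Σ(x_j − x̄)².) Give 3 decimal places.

x̄ = (25 + 30 + 35 + 40 + 45 + 50)/6 = 37.5
Σ(x − x̄)² = 156.25 + 56.25 + 6.25 + 6.25 + 56.25 + 156.25 = 437.5
h = 1/6 + (-12.5)²/437.5 = 0.166667 + 0.357143 = 0.524

h = 0.524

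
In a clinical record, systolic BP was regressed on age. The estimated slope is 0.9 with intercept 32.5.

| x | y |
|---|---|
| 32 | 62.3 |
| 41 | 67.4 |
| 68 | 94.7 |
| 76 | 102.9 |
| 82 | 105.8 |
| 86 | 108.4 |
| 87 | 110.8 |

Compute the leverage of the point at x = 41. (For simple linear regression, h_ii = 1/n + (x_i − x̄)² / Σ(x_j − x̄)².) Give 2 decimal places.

x̄ = (32 + 41 + 68 + 76 + 82 + 86 + 87)/7 = 67.4286
Σ(x − x̄)² = 1255.18 + 698.469 + 0.326531 + 73.4694 + 212.327 + 344.898 + 383.041 = 2967.71
h = 1/7 + (-26.4286)²/2967.71 = 0.142857 + 0.235356 = 0.38

h = 0.38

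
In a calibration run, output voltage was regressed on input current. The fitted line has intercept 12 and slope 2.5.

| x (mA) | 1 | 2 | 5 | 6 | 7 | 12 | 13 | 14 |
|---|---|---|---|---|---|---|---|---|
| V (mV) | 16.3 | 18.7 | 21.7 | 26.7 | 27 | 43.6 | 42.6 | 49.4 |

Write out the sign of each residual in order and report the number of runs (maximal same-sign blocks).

x=1: ŷ = 12 + 2.5·1 = 14.5; r = 16.3 − 14.5 = 1.8
x=2: ŷ = 12 + 2.5·2 = 17; r = 18.7 − 17 = 1.7
x=5: ŷ = 12 + 2.5·5 = 24.5; r = 21.7 − 24.5 = -2.8
x=6: ŷ = 12 + 2.5·6 = 27; r = 26.7 − 27 = -0.3
x=7: ŷ = 12 + 2.5·7 = 29.5; r = 27 − 29.5 = -2.5
x=12: ŷ = 12 + 2.5·12 = 42; r = 43.6 − 42 = 1.6
x=13: ŷ = 12 + 2.5·13 = 44.5; r = 42.6 − 44.5 = -1.9
x=14: ŷ = 12 + 2.5·14 = 47; r = 49.4 − 47 = 2.4
Signs: + + − − − + − +
Runs: +×2, −×3, +×1, −×1, +×1 → 5

5 runs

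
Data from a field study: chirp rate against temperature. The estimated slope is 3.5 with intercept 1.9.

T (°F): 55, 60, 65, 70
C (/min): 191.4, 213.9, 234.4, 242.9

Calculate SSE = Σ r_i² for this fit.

T=55: ŷ = 1.9 + 3.5·55 = 194.4; r = 191.4 − 194.4 = -3
T=60: ŷ = 1.9 + 3.5·60 = 211.9; r = 213.9 − 211.9 = 2
T=65: ŷ = 1.9 + 3.5·65 = 229.4; r = 234.4 − 229.4 = 5
T=70: ŷ = 1.9 + 3.5·70 = 246.9; r = 242.9 − 246.9 = -4
SSE = 9 + 4 + 25 + 16 = 54

SSE = 54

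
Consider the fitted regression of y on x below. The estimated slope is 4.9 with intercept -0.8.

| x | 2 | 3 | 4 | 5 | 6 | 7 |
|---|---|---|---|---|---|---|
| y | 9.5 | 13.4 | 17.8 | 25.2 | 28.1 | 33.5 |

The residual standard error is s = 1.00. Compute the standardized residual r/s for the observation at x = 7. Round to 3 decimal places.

0.000

ŷ = -0.8 + 4.9·7 = 33.5
r = 33.5 − 33.5 = 0
r/s = 0 / 1.00 = 0.000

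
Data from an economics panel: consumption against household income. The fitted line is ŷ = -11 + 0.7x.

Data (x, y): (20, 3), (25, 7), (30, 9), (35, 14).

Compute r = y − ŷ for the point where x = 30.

r = -1

ŷ = -11 + 0.7·30 = 10
r = 9 − 10 = -1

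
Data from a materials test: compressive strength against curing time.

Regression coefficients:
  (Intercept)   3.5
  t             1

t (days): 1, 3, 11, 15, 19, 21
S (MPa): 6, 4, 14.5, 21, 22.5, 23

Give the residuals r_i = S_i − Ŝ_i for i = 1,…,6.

1.5, -2.5, 0, 2.5, 0, -1.5

t=1: Ŝ = 3.5 + 1 = 4.5; r = 6 − 4.5 = 1.5
t=3: Ŝ = 3.5 + 3 = 6.5; r = 4 − 6.5 = -2.5
t=11: Ŝ = 3.5 + 11 = 14.5; r = 14.5 − 14.5 = 0
t=15: Ŝ = 3.5 + 15 = 18.5; r = 21 − 18.5 = 2.5
t=19: Ŝ = 3.5 + 19 = 22.5; r = 22.5 − 22.5 = 0
t=21: Ŝ = 3.5 + 21 = 24.5; r = 23 − 24.5 = -1.5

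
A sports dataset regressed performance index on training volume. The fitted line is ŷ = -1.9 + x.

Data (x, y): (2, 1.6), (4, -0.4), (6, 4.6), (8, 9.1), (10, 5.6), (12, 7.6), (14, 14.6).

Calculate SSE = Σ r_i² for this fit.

SSE = 36.5

x=2: ŷ = -1.9 + 2 = 0.1; r = 1.6 − 0.1 = 1.5
x=4: ŷ = -1.9 + 4 = 2.1; r = -0.4 − 2.1 = -2.5
x=6: ŷ = -1.9 + 6 = 4.1; r = 4.6 − 4.1 = 0.5
x=8: ŷ = -1.9 + 8 = 6.1; r = 9.1 − 6.1 = 3
x=10: ŷ = -1.9 + 10 = 8.1; r = 5.6 − 8.1 = -2.5
x=12: ŷ = -1.9 + 12 = 10.1; r = 7.6 − 10.1 = -2.5
x=14: ŷ = -1.9 + 14 = 12.1; r = 14.6 − 12.1 = 2.5
SSE = 2.25 + 6.25 + 0.25 + 9 + 6.25 + 6.25 + 6.25 = 36.5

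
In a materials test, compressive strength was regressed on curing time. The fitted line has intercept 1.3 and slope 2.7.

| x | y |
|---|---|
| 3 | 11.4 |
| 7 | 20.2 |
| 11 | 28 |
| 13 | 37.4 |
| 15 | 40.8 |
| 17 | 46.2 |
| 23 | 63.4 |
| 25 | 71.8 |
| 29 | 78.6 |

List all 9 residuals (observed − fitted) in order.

x=3: ŷ = 1.3 + 2.7·3 = 9.4; e = 11.4 − 9.4 = 2
x=7: ŷ = 1.3 + 2.7·7 = 20.2; e = 20.2 − 20.2 = 0
x=11: ŷ = 1.3 + 2.7·11 = 31; e = 28 − 31 = -3
x=13: ŷ = 1.3 + 2.7·13 = 36.4; e = 37.4 − 36.4 = 1
x=15: ŷ = 1.3 + 2.7·15 = 41.8; e = 40.8 − 41.8 = -1
x=17: ŷ = 1.3 + 2.7·17 = 47.2; e = 46.2 − 47.2 = -1
x=23: ŷ = 1.3 + 2.7·23 = 63.4; e = 63.4 − 63.4 = 0
x=25: ŷ = 1.3 + 2.7·25 = 68.8; e = 71.8 − 68.8 = 3
x=29: ŷ = 1.3 + 2.7·29 = 79.6; e = 78.6 − 79.6 = -1

2, 0, -3, 1, -1, -1, 0, 3, -1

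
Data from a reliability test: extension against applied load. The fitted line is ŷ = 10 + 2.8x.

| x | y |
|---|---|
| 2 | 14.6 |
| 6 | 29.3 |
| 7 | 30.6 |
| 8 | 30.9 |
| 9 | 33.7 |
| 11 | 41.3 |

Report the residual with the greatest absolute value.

r = 2.5

x=2: ŷ = 10 + 2.8·2 = 15.6; r = 14.6 − 15.6 = -1
x=6: ŷ = 10 + 2.8·6 = 26.8; r = 29.3 − 26.8 = 2.5
x=7: ŷ = 10 + 2.8·7 = 29.6; r = 30.6 − 29.6 = 1
x=8: ŷ = 10 + 2.8·8 = 32.4; r = 30.9 − 32.4 = -1.5
x=9: ŷ = 10 + 2.8·9 = 35.2; r = 33.7 − 35.2 = -1.5
x=11: ŷ = 10 + 2.8·11 = 40.8; r = 41.3 − 40.8 = 0.5
Largest |r| is 2.5 at x = 6, residual 2.5.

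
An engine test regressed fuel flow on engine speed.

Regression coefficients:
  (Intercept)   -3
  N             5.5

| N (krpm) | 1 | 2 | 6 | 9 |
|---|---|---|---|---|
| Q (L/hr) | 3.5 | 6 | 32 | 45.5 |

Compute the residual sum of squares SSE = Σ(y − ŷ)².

N=1: Q̂ = -3 + 5.5·1 = 2.5; e = 3.5 − 2.5 = 1
N=2: Q̂ = -3 + 5.5·2 = 8; e = 6 − 8 = -2
N=6: Q̂ = -3 + 5.5·6 = 30; e = 32 − 30 = 2
N=9: Q̂ = -3 + 5.5·9 = 46.5; e = 45.5 − 46.5 = -1
SSE = 1 + 4 + 4 + 1 = 10

SSE = 10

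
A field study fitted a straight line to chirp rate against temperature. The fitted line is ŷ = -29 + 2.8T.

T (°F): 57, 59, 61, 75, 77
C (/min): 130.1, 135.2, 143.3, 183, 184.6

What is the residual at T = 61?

r = 1.5

ŷ = -29 + 2.8·61 = 141.8
r = 143.3 − 141.8 = 1.5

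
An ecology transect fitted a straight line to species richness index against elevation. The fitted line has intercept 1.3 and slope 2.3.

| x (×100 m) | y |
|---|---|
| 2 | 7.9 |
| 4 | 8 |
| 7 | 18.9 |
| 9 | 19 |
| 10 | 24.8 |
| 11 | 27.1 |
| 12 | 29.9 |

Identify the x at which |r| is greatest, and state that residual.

x = 9, r = -3

x=2: ŷ = 1.3 + 2.3·2 = 5.9; r = 7.9 − 5.9 = 2
x=4: ŷ = 1.3 + 2.3·4 = 10.5; r = 8 − 10.5 = -2.5
x=7: ŷ = 1.3 + 2.3·7 = 17.4; r = 18.9 − 17.4 = 1.5
x=9: ŷ = 1.3 + 2.3·9 = 22; r = 19 − 22 = -3
x=10: ŷ = 1.3 + 2.3·10 = 24.3; r = 24.8 − 24.3 = 0.5
x=11: ŷ = 1.3 + 2.3·11 = 26.6; r = 27.1 − 26.6 = 0.5
x=12: ŷ = 1.3 + 2.3·12 = 28.9; r = 29.9 − 28.9 = 1
Largest |r| is 3 at x = 9, residual -3.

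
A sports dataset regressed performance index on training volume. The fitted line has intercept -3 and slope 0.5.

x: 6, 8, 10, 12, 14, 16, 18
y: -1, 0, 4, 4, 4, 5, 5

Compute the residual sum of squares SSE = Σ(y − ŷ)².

x=6: ŷ = -3 + 0.5·6 = 0; r = -1 − 0 = -1
x=8: ŷ = -3 + 0.5·8 = 1; r = 0 − 1 = -1
x=10: ŷ = -3 + 0.5·10 = 2; r = 4 − 2 = 2
x=12: ŷ = -3 + 0.5·12 = 3; r = 4 − 3 = 1
x=14: ŷ = -3 + 0.5·14 = 4; r = 4 − 4 = 0
x=16: ŷ = -3 + 0.5·16 = 5; r = 5 − 5 = 0
x=18: ŷ = -3 + 0.5·18 = 6; r = 5 − 6 = -1
SSE = 1 + 1 + 4 + 1 + 0 + 0 + 1 = 8

SSE = 8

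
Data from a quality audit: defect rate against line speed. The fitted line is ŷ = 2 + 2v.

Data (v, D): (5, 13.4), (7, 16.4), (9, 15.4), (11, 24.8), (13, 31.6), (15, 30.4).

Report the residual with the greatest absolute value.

e = -4.6

v=5: ŷ = 2 + 2·5 = 12; e = 13.4 − 12 = 1.4
v=7: ŷ = 2 + 2·7 = 16; e = 16.4 − 16 = 0.4
v=9: ŷ = 2 + 2·9 = 20; e = 15.4 − 20 = -4.6
v=11: ŷ = 2 + 2·11 = 24; e = 24.8 − 24 = 0.8
v=13: ŷ = 2 + 2·13 = 28; e = 31.6 − 28 = 3.6
v=15: ŷ = 2 + 2·15 = 32; e = 30.4 − 32 = -1.6
Largest |e| is 4.6 at v = 9, residual -4.6.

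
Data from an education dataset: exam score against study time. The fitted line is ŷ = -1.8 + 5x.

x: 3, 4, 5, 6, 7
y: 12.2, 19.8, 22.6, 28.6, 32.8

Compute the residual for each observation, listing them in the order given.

-1, 1.6, -0.6, 0.4, -0.4

x=3: ŷ = -1.8 + 5·3 = 13.2; e = 12.2 − 13.2 = -1
x=4: ŷ = -1.8 + 5·4 = 18.2; e = 19.8 − 18.2 = 1.6
x=5: ŷ = -1.8 + 5·5 = 23.2; e = 22.6 − 23.2 = -0.6
x=6: ŷ = -1.8 + 5·6 = 28.2; e = 28.6 − 28.2 = 0.4
x=7: ŷ = -1.8 + 5·7 = 33.2; e = 32.8 − 33.2 = -0.4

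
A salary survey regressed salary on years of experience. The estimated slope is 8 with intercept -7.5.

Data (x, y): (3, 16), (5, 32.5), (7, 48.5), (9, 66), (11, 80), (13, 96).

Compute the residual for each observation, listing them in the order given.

-0.5, 0, 0, 1.5, -0.5, -0.5

x=3: ŷ = -7.5 + 8·3 = 16.5; r = 16 − 16.5 = -0.5
x=5: ŷ = -7.5 + 8·5 = 32.5; r = 32.5 − 32.5 = 0
x=7: ŷ = -7.5 + 8·7 = 48.5; r = 48.5 − 48.5 = 0
x=9: ŷ = -7.5 + 8·9 = 64.5; r = 66 − 64.5 = 1.5
x=11: ŷ = -7.5 + 8·11 = 80.5; r = 80 − 80.5 = -0.5
x=13: ŷ = -7.5 + 8·13 = 96.5; r = 96 − 96.5 = -0.5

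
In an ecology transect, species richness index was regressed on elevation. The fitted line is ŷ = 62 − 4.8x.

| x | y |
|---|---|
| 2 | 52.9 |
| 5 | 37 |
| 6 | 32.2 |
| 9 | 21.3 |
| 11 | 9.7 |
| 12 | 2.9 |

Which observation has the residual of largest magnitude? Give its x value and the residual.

x = 9, r = 2.5

x=2: ŷ = 62 − 4.8·2 = 52.4; r = 52.9 − 52.4 = 0.5
x=5: ŷ = 62 − 4.8·5 = 38; r = 37 − 38 = -1
x=6: ŷ = 62 − 4.8·6 = 33.2; r = 32.2 − 33.2 = -1
x=9: ŷ = 62 − 4.8·9 = 18.8; r = 21.3 − 18.8 = 2.5
x=11: ŷ = 62 − 4.8·11 = 9.2; r = 9.7 − 9.2 = 0.5
x=12: ŷ = 62 − 4.8·12 = 4.4; r = 2.9 − 4.4 = -1.5
Largest |r| is 2.5 at x = 9, residual 2.5.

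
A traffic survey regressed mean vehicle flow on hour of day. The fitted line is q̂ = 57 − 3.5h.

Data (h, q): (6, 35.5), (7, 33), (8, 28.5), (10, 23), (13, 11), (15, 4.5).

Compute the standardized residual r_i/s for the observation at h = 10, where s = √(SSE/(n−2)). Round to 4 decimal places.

1.4142

h=6: q̂ = 57 − 3.5·6 = 36; r = 35.5 − 36 = -0.5
h=7: q̂ = 57 − 3.5·7 = 32.5; r = 33 − 32.5 = 0.5
h=8: q̂ = 57 − 3.5·8 = 29; r = 28.5 − 29 = -0.5
h=10: q̂ = 57 − 3.5·10 = 22; r = 23 − 22 = 1
h=13: q̂ = 57 − 3.5·13 = 11.5; r = 11 − 11.5 = -0.5
h=15: q̂ = 57 − 3.5·15 = 4.5; r = 4.5 − 4.5 = 0
SSE = 0.25 + 0.25 + 0.25 + 1 + 0.25 + 0 = 2
s = √(2/4) = 0.707107
r/s = 1 / 0.707107 = 1.4142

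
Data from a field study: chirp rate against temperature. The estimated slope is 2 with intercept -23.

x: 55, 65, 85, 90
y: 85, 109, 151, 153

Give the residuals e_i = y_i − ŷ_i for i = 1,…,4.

x=55: ŷ = -23 + 2·55 = 87; e = 85 − 87 = -2
x=65: ŷ = -23 + 2·65 = 107; e = 109 − 107 = 2
x=85: ŷ = -23 + 2·85 = 147; e = 151 − 147 = 4
x=90: ŷ = -23 + 2·90 = 157; e = 153 − 157 = -4

-2, 2, 4, -4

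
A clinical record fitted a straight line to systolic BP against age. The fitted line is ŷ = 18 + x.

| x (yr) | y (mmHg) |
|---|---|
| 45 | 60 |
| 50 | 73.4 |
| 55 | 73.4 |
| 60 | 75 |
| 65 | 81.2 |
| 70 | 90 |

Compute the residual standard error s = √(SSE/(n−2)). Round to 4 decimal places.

x=45: ŷ = 18 + 45 = 63; e = 60 − 63 = -3
x=50: ŷ = 18 + 50 = 68; e = 73.4 − 68 = 5.4
x=55: ŷ = 18 + 55 = 73; e = 73.4 − 73 = 0.4
x=60: ŷ = 18 + 60 = 78; e = 75 − 78 = -3
x=65: ŷ = 18 + 65 = 83; e = 81.2 − 83 = -1.8
x=70: ŷ = 18 + 70 = 88; e = 90 − 88 = 2
SSE = 9 + 29.16 + 0.16 + 9 + 3.24 + 4 = 54.56
s = √(54.56/4) = √13.64 ≈ 3.6932

s = 3.6932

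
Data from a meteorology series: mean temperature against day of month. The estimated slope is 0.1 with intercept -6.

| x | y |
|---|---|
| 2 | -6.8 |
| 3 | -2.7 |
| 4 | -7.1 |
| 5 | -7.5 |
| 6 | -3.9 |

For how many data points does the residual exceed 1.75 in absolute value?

x=2: ŷ = -6 + 0.1·2 = -5.8; e = -6.8 − (-5.8) = -1
x=3: ŷ = -6 + 0.1·3 = -5.7; e = -2.7 − (-5.7) = 3
x=4: ŷ = -6 + 0.1·4 = -5.6; e = -7.1 − (-5.6) = -1.5
x=5: ŷ = -6 + 0.1·5 = -5.5; e = -7.5 − (-5.5) = -2
x=6: ŷ = -6 + 0.1·6 = -5.4; e = -3.9 − (-5.4) = 1.5
|e| > 1.75: x=3 (|e|=3), x=5 (|e|=2) → 2

2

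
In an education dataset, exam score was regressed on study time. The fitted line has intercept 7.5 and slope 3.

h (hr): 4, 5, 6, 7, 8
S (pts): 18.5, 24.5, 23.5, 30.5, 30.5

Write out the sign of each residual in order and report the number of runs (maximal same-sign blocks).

h=4: Ŝ = 7.5 + 3·4 = 19.5; e = 18.5 − 19.5 = -1
h=5: Ŝ = 7.5 + 3·5 = 22.5; e = 24.5 − 22.5 = 2
h=6: Ŝ = 7.5 + 3·6 = 25.5; e = 23.5 − 25.5 = -2
h=7: Ŝ = 7.5 + 3·7 = 28.5; e = 30.5 − 28.5 = 2
h=8: Ŝ = 7.5 + 3·8 = 31.5; e = 30.5 − 31.5 = -1
Signs: − + − + −
Runs: −×1, +×1, −×1, +×1, −×1 → 5

5 runs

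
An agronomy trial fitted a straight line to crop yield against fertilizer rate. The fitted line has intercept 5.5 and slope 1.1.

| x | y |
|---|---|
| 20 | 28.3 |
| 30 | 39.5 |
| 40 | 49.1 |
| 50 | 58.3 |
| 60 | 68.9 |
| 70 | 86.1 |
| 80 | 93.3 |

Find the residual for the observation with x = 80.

r = -0.2

ŷ = 5.5 + 1.1·80 = 93.5
r = 93.3 − 93.5 = -0.2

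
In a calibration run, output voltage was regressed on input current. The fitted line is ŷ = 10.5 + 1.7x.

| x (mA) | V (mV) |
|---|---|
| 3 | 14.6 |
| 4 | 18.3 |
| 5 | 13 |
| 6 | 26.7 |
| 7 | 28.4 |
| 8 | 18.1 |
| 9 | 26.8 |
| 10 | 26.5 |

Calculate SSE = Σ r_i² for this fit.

SSE = 148

x=3: ŷ = 10.5 + 1.7·3 = 15.6; r = 14.6 − 15.6 = -1
x=4: ŷ = 10.5 + 1.7·4 = 17.3; r = 18.3 − 17.3 = 1
x=5: ŷ = 10.5 + 1.7·5 = 19; r = 13 − 19 = -6
x=6: ŷ = 10.5 + 1.7·6 = 20.7; r = 26.7 − 20.7 = 6
x=7: ŷ = 10.5 + 1.7·7 = 22.4; r = 28.4 − 22.4 = 6
x=8: ŷ = 10.5 + 1.7·8 = 24.1; r = 18.1 − 24.1 = -6
x=9: ŷ = 10.5 + 1.7·9 = 25.8; r = 26.8 − 25.8 = 1
x=10: ŷ = 10.5 + 1.7·10 = 27.5; r = 26.5 − 27.5 = -1
SSE = 1 + 1 + 36 + 36 + 36 + 36 + 1 + 1 = 148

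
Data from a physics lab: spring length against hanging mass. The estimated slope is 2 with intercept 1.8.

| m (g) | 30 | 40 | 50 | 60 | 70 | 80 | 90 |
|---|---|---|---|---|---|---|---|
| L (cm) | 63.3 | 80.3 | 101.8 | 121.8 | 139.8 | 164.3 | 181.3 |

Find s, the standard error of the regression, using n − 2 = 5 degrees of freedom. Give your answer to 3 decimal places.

m=30: ŷ = 1.8 + 2·30 = 61.8; r = 63.3 − 61.8 = 1.5
m=40: ŷ = 1.8 + 2·40 = 81.8; r = 80.3 − 81.8 = -1.5
m=50: ŷ = 1.8 + 2·50 = 101.8; r = 101.8 − 101.8 = 0
m=60: ŷ = 1.8 + 2·60 = 121.8; r = 121.8 − 121.8 = 0
m=70: ŷ = 1.8 + 2·70 = 141.8; r = 139.8 − 141.8 = -2
m=80: ŷ = 1.8 + 2·80 = 161.8; r = 164.3 − 161.8 = 2.5
m=90: ŷ = 1.8 + 2·90 = 181.8; r = 181.3 − 181.8 = -0.5
SSE = 2.25 + 2.25 + 0 + 0 + 4 + 6.25 + 0.25 = 15
s = √(15/5) = √3 ≈ 1.732

s = 1.732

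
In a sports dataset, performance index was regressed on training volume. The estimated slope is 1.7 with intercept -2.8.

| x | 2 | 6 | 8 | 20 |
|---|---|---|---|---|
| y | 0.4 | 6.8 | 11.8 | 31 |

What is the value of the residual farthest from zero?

e = 1

x=2: ŷ = -2.8 + 1.7·2 = 0.6; e = 0.4 − 0.6 = -0.2
x=6: ŷ = -2.8 + 1.7·6 = 7.4; e = 6.8 − 7.4 = -0.6
x=8: ŷ = -2.8 + 1.7·8 = 10.8; e = 11.8 − 10.8 = 1
x=20: ŷ = -2.8 + 1.7·20 = 31.2; e = 31 − 31.2 = -0.2
Largest |e| is 1 at x = 8, residual 1.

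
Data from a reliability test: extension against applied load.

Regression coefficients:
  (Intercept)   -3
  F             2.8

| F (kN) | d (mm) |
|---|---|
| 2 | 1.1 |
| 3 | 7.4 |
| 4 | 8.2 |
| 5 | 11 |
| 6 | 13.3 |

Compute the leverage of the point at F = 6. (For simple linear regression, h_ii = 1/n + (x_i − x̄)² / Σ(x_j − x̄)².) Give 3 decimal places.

F̄ = (2 + 3 + 4 + 5 + 6)/5 = 4
Σ(F − F̄)² = 4 + 1 + 0 + 1 + 4 = 10
h = 1/5 + (2)²/10 = 0.2 + 0.4 = 0.600

h = 0.600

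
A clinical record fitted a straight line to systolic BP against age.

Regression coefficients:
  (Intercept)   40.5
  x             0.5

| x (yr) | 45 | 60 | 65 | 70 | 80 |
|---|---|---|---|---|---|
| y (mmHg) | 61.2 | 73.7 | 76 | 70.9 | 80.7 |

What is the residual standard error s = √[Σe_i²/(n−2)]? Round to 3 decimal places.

s = 3.816

x=45: ŷ = 40.5 + 0.5·45 = 63; e = 61.2 − 63 = -1.8
x=60: ŷ = 40.5 + 0.5·60 = 70.5; e = 73.7 − 70.5 = 3.2
x=65: ŷ = 40.5 + 0.5·65 = 73; e = 76 − 73 = 3
x=70: ŷ = 40.5 + 0.5·70 = 75.5; e = 70.9 − 75.5 = -4.6
x=80: ŷ = 40.5 + 0.5·80 = 80.5; e = 80.7 − 80.5 = 0.2
SSE = 3.24 + 10.24 + 9 + 21.16 + 0.04 = 43.68
s = √(43.68/3) = √14.56 ≈ 3.816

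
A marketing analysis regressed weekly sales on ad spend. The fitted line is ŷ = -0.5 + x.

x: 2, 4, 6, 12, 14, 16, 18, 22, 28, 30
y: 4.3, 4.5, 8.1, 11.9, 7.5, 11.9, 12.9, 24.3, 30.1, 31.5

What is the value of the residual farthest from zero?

e = -6

x=2: ŷ = -0.5 + 2 = 1.5; e = 4.3 − 1.5 = 2.8
x=4: ŷ = -0.5 + 4 = 3.5; e = 4.5 − 3.5 = 1
x=6: ŷ = -0.5 + 6 = 5.5; e = 8.1 − 5.5 = 2.6
x=12: ŷ = -0.5 + 12 = 11.5; e = 11.9 − 11.5 = 0.4
x=14: ŷ = -0.5 + 14 = 13.5; e = 7.5 − 13.5 = -6
x=16: ŷ = -0.5 + 16 = 15.5; e = 11.9 − 15.5 = -3.6
x=18: ŷ = -0.5 + 18 = 17.5; e = 12.9 − 17.5 = -4.6
x=22: ŷ = -0.5 + 22 = 21.5; e = 24.3 − 21.5 = 2.8
x=28: ŷ = -0.5 + 28 = 27.5; e = 30.1 − 27.5 = 2.6
x=30: ŷ = -0.5 + 30 = 29.5; e = 31.5 − 29.5 = 2
Largest |e| is 6 at x = 14, residual -6.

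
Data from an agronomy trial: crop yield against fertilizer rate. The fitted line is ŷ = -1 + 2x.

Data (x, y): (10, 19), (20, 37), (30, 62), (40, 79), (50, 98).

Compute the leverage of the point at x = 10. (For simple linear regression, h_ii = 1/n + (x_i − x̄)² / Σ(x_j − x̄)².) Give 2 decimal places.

x̄ = (10 + 20 + 30 + 40 + 50)/5 = 30
Σ(x − x̄)² = 400 + 100 + 0 + 100 + 400 = 1000
h = 1/5 + (-20)²/1000 = 0.2 + 0.4 = 0.60

h = 0.60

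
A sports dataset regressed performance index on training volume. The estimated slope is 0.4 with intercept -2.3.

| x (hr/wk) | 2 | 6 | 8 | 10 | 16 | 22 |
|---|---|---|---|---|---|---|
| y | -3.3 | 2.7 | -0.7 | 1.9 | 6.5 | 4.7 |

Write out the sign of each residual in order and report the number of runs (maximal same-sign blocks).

5 runs

x=2: ŷ = -2.3 + 0.4·2 = -1.5; r = -3.3 − (-1.5) = -1.8
x=6: ŷ = -2.3 + 0.4·6 = 0.1; r = 2.7 − 0.1 = 2.6
x=8: ŷ = -2.3 + 0.4·8 = 0.9; r = -0.7 − 0.9 = -1.6
x=10: ŷ = -2.3 + 0.4·10 = 1.7; r = 1.9 − 1.7 = 0.2
x=16: ŷ = -2.3 + 0.4·16 = 4.1; r = 6.5 − 4.1 = 2.4
x=22: ŷ = -2.3 + 0.4·22 = 6.5; r = 4.7 − 6.5 = -1.8
Signs: − + − + + −
Runs: −×1, +×1, −×1, +×2, −×1 → 5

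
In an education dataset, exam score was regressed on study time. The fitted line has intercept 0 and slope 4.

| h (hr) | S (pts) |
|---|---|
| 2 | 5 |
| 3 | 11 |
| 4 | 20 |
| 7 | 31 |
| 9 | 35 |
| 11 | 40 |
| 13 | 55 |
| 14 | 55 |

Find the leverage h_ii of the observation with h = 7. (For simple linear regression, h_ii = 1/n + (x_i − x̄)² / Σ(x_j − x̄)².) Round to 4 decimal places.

h = 0.1301

h̄ = (2 + 3 + 4 + 7 + 9 + 11 + 13 + 14)/8 = 7.875
Σ(h − h̄)² = 34.5156 + 23.7656 + 15.0156 + 0.765625 + 1.26562 + 9.76562 + 26.2656 + 37.5156 = 148.875
h = 1/8 + (-0.875)²/148.875 = 0.125 + 0.00514274 = 0.1301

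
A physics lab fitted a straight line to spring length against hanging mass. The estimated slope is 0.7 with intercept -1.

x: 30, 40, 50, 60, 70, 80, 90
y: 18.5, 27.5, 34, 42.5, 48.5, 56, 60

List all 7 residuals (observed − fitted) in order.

x=30: ŷ = -1 + 0.7·30 = 20; r = 18.5 − 20 = -1.5
x=40: ŷ = -1 + 0.7·40 = 27; r = 27.5 − 27 = 0.5
x=50: ŷ = -1 + 0.7·50 = 34; r = 34 − 34 = 0
x=60: ŷ = -1 + 0.7·60 = 41; r = 42.5 − 41 = 1.5
x=70: ŷ = -1 + 0.7·70 = 48; r = 48.5 − 48 = 0.5
x=80: ŷ = -1 + 0.7·80 = 55; r = 56 − 55 = 1
x=90: ŷ = -1 + 0.7·90 = 62; r = 60 − 62 = -2

-1.5, 0.5, 0, 1.5, 0.5, 1, -2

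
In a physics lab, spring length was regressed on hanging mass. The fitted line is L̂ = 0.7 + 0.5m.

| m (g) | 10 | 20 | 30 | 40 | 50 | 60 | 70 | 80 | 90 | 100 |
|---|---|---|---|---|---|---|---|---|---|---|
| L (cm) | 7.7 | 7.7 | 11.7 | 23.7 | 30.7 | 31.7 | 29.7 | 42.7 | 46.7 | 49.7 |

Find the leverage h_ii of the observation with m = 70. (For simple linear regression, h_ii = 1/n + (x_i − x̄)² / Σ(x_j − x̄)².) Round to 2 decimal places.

h = 0.13

m̄ = (10 + 20 + 30 + 40 + 50 + 60 + 70 + 80 + 90 + 100)/10 = 55
Σ(m − m̄)² = 2025 + 1225 + 625 + 225 + 25 + 25 + 225 + 625 + 1225 + 2025 = 8250
h = 1/10 + (15)²/8250 = 0.1 + 0.0272727 = 0.13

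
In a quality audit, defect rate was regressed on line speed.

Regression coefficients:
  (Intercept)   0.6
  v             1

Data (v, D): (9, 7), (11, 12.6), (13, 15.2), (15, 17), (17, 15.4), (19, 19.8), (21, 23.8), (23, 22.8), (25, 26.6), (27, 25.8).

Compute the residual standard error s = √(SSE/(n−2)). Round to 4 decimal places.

s = 1.8330

v=9: ŷ = 0.6 + 9 = 9.6; r = 7 − 9.6 = -2.6
v=11: ŷ = 0.6 + 11 = 11.6; r = 12.6 − 11.6 = 1
v=13: ŷ = 0.6 + 13 = 13.6; r = 15.2 − 13.6 = 1.6
v=15: ŷ = 0.6 + 15 = 15.6; r = 17 − 15.6 = 1.4
v=17: ŷ = 0.6 + 17 = 17.6; r = 15.4 − 17.6 = -2.2
v=19: ŷ = 0.6 + 19 = 19.6; r = 19.8 − 19.6 = 0.2
v=21: ŷ = 0.6 + 21 = 21.6; r = 23.8 − 21.6 = 2.2
v=23: ŷ = 0.6 + 23 = 23.6; r = 22.8 − 23.6 = -0.8
v=25: ŷ = 0.6 + 25 = 25.6; r = 26.6 − 25.6 = 1
v=27: ŷ = 0.6 + 27 = 27.6; r = 25.8 − 27.6 = -1.8
SSE = 6.76 + 1 + 2.56 + 1.96 + 4.84 + 0.04 + 4.84 + 0.64 + 1 + 3.24 = 26.88
s = √(26.88/8) = √3.36 ≈ 1.8330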